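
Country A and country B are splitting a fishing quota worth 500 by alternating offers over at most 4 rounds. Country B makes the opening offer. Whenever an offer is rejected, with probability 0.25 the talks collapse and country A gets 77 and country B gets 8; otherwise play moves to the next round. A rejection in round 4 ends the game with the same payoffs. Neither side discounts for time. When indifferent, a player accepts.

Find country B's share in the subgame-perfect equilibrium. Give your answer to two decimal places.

By backward induction:
Round 4 (country A proposes): country B gets 8 if talks fail, so country A offers 8 and keeps 492.
Round 3 (country B proposes): rejecting gives country A an expected 0.75 × 492 + 0.25 × 77 = 388.25, so country B offers 388.25, keeping 111.75.
Round 2 (country A proposes): rejecting gives country B an expected 0.75 × 111.75 + 0.25 × 8 = 85.8125; country A offers that and keeps 414.1875.
Round 1 (country B proposes): rejecting gives country A an expected 0.75 × 414.1875 + 0.25 × 77 = 329.890625; country B offers that and keeps 170.109375.

170.11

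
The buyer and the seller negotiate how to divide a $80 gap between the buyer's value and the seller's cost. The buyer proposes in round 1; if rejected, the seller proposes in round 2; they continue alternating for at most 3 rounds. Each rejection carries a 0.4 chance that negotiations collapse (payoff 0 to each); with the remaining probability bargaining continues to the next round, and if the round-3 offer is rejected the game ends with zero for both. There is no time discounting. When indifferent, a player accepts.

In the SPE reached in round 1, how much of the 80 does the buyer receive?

60.8

Round 3 (the buyer proposes): rejection yields 0 for the seller; the buyer offers 0 and keeps 80.
Round 2 (the seller proposes): rejecting gives the buyer an expected 0.6 × 80 = 48, so the seller offers 48, keeping 32.
Round 1 (the buyer proposes): rejecting gives the seller an expected 0.6 × 32 = 19.2. The buyer offers 19.2 and keeps 80 − 19.2 = 60.8.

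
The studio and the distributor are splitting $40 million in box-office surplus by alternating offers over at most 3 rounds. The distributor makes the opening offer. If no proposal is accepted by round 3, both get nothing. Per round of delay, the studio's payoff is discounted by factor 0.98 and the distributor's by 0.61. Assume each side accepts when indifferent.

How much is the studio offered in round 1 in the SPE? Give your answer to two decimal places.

Round 3 (the distributor proposes): rejection yields 0 for the studio; the distributor offers 0 and keeps 40.
Round 2 (the studio proposes): the distributor can get 40 next round, worth 0.61 × 40 = 24.4 now, so the studio offers 24.4, keeping 15.6.
Round 1 (the distributor proposes): the studio can get 15.6 next round, worth 0.98 × 15.6 = 15.288 now. The distributor offers 15.288 and keeps 40 − 15.288 = 24.712.

15.29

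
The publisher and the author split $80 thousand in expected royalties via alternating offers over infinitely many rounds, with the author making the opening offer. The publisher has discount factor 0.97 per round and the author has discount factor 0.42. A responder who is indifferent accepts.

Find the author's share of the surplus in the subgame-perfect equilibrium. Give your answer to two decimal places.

4.05

When the author proposes, the publisher accepts any offer worth at least 0.97 times what the publisher would get by proposing next round; and vice versa.
This gives x = 80 − 0.97y and y = 80 − 0.42x, where x and y are each side's share when it proposes.
Hence (1 − 0.97·0.42)x = 80(1 − 0.97), i.e. 0.5926·x = 2.4.
x ≈ 4.0499; the publisher's share is 80 − x ≈ 75.9501.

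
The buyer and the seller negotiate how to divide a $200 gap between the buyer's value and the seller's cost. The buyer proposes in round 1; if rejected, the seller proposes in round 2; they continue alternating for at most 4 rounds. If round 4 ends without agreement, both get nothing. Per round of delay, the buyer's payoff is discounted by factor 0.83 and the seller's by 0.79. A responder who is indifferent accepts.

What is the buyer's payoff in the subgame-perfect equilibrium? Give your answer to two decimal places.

69.54

Work backward from the last round.
Round 4 (the seller proposes): rejection yields 0 for the buyer; the seller offers 0 and keeps 200.
Round 3 (the buyer proposes): the seller can get 200 next round, worth 0.79 × 200 = 158 now, so the buyer offers 158, keeping 42.
Round 2 (the seller proposes): the buyer can get 42 next round, worth 0.83 × 42 = 34.86 now. The seller offers 34.86 and keeps 200 − 34.86 = 165.14.
Round 1 (the buyer proposes): the seller can get 165.14 next round, worth 0.79 × 165.14 = 130.4606 now; the buyer offers that and keeps 69.5394.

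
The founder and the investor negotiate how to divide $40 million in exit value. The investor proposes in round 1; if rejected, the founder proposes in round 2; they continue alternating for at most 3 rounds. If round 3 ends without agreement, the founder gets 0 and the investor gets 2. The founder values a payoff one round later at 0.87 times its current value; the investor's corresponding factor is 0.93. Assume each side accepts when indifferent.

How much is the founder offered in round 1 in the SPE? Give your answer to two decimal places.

Round 3 (the investor proposes): rejection yields 0 for the founder; the investor offers 0 and keeps 40.
Round 2 (the founder proposes): the investor can get 40 next round, worth 0.93 × 40 = 37.2 now, so the founder offers 37.2, keeping 2.8.
Round 1 (the investor proposes): the founder can get 2.8 next round, worth 0.87 × 2.8 = 2.436 now, so the investor offers 2.436, keeping 37.564.

2.44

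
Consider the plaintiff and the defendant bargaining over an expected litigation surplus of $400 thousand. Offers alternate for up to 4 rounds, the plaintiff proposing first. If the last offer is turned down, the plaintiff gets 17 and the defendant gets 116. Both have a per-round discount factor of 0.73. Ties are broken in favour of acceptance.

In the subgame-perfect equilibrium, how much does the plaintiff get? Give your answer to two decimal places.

Solve by backward induction from round 4.
Round 4 (the defendant proposes): the plaintiff gets 17 if talks fail, so the defendant offers 17 and keeps 383.
Round 3 (the plaintiff proposes): the defendant can get 383 next round, worth 0.73 × 383 = 279.59 now. The plaintiff offers 279.59 and keeps 400 − 279.59 = 120.41.
Round 2 (the defendant proposes): the plaintiff can get 120.41 next round, worth 0.73 × 120.41 = 87.8993 now; the defendant offers that and keeps 312.1007.
Round 1 (the plaintiff proposes): the defendant can get 312.1007 next round, worth 0.73 × 312.1007 = 227.833511 now. The plaintiff offers 227.833511 and keeps 400 − 227.833511 = 172.166489.

172.17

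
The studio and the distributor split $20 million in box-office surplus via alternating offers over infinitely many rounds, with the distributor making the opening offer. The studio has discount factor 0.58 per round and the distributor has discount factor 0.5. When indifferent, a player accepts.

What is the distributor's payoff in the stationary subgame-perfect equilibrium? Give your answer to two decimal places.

Let x be the distributor's share when the distributor proposes and y be the studio's share when the studio proposes.
The studio accepts iff offered ≥ 0.58·y, so x = 20 − 0.58y. Symmetrically y = 20 − 0.5x.
Substituting: x = 20 − 0.58(20 − 0.5x), giving x(1 − 0.5·0.58) = 20(1 − 0.58).
So x = 20 × 0.42 / 0.71 ≈ 11.8310, and the studio receives 20 − x ≈ 8.1690.

11.83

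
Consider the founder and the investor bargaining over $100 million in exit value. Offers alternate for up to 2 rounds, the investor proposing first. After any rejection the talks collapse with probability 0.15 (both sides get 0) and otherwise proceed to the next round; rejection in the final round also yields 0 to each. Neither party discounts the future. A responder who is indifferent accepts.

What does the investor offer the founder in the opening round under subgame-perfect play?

85

Round 2 (the founder proposes): the investor will accept anything ≥ 0, so the founder offers 0 and keeps 100.
Round 1 (the investor proposes): rejecting gives the founder an expected 0.85 × 100 = 85, so the investor offers 85, keeping 15.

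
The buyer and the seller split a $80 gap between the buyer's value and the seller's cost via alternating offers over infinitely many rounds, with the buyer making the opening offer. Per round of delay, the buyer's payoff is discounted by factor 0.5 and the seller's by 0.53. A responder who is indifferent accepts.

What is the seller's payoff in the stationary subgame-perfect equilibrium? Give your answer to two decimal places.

Let x be the buyer's share when the buyer proposes and y be the seller's share when the seller proposes.
The seller accepts iff offered ≥ 0.53·y, so x = 80 − 0.53y. Symmetrically y = 80 − 0.5x.
Substituting: x = 80 − 0.53(80 − 0.5x), giving x(1 − 0.5·0.53) = 80(1 − 0.53).
So x = 80 × 0.47 / 0.735 ≈ 51.1565, and the seller receives 80 − x ≈ 28.8435.

28.84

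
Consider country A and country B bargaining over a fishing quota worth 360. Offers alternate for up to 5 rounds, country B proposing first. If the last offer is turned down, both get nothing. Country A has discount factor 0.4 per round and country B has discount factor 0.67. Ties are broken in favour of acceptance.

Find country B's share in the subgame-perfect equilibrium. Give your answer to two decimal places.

299.74

By backward induction:
Round 5 (country B proposes): country A will accept anything ≥ 0, so country B offers 0 and keeps 360.
Round 4 (country A proposes): country B can get 360 next round, worth 0.67 × 360 = 241.2 now, so country A offers 241.2, keeping 118.8.
Round 3 (country B proposes): country A can get 118.8 next round, worth 0.4 × 118.8 = 47.52 now; country B offers that and keeps 312.48.
Round 2 (country A proposes): country B can get 312.48 next round, worth 0.67 × 312.48 = 209.3616 now; country A offers that and keeps 150.6384.
Round 1 (country B proposes): country A can get 150.6384 next round, worth 0.4 × 150.6384 = 60.25536 now, so country B offers 60.25536, keeping 299.74464.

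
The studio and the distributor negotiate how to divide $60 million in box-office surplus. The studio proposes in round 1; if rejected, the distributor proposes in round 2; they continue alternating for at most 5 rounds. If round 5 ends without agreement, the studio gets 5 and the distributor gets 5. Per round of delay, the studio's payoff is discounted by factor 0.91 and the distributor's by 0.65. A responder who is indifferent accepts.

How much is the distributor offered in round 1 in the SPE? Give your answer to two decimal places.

7.34

Round 5 (the studio proposes): the distributor gets 5 if talks fail, so the studio offers 5 and keeps 55.
Round 4 (the distributor proposes): the studio can get 55 next round, worth 0.91 × 55 = 50.05 now; the distributor offers that and keeps 9.95.
Round 3 (the studio proposes): the distributor can get 9.95 next round, worth 0.65 × 9.95 = 6.4675 now, so the studio offers 6.4675, keeping 53.5325.
Round 2 (the distributor proposes): the studio can get 53.5325 next round, worth 0.91 × 53.5325 = 48.714575 now, so the distributor offers 48.714575, keeping 11.285425.
Round 1 (the studio proposes): the distributor can get 11.285425 next round, worth 0.65 × 11.285425 = 7.33552625 now, so the studio offers 7.33552625, keeping 52.66447375.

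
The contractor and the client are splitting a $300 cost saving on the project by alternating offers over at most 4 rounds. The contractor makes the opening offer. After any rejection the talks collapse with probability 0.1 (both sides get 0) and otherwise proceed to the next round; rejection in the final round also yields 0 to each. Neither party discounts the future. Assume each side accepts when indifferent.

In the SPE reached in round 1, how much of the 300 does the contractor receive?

Round 4 (the client proposes): rejection yields 0 for the contractor; the client offers 0 and keeps 300.
Round 3 (the contractor proposes): rejecting gives the client an expected 0.9 × 300 = 270; the contractor offers that and keeps 30.
Round 2 (the client proposes): rejecting gives the contractor an expected 0.9 × 30 = 27, so the client offers 27, keeping 273.
Round 1 (the contractor proposes): rejecting gives the client an expected 0.9 × 273 = 245.7. The contractor offers 245.7 and keeps 300 − 245.7 = 54.3.

54.3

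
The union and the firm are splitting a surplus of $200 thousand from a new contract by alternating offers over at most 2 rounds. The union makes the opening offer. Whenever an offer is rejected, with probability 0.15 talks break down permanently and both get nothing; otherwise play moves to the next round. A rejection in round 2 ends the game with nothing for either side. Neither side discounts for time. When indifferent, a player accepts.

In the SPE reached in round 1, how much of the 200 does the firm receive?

170

Round 2 (the firm proposes): the union will accept anything ≥ 0, so the firm offers 0 and keeps 200.
Round 1 (the union proposes): rejecting gives the firm an expected 0.85 × 200 = 170, so the union offers 170, keeping 30.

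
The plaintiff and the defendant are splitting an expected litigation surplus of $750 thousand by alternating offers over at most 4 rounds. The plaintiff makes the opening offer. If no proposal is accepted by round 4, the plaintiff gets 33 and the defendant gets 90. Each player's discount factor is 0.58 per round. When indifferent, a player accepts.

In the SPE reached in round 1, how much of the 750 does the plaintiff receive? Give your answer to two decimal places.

427.40

Round 4 (the defendant proposes): the plaintiff gets 33 if talks fail, so the defendant offers 33 and keeps 717.
Round 3 (the plaintiff proposes): the defendant can get 717 next round, worth 0.58 × 717 = 415.86 now, so the plaintiff offers 415.86, keeping 334.14.
Round 2 (the defendant proposes): the plaintiff can get 334.14 next round, worth 0.58 × 334.14 = 193.8012 now. The defendant offers 193.8012 and keeps 750 − 193.8012 = 556.1988.
Round 1 (the plaintiff proposes): the defendant can get 556.1988 next round, worth 0.58 × 556.1988 = 322.595304 now; the plaintiff offers that and keeps 427.404696.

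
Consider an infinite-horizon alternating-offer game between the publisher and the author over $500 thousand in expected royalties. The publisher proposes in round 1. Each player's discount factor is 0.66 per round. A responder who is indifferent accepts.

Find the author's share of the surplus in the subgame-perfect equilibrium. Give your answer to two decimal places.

198.80

When the publisher proposes, the author accepts any offer worth at least 0.66 times what the author would get by proposing next round; and vice versa.
This gives x = 500 − 0.66y and y = 500 − 0.66x, where x and y are each side's share when it proposes.
Hence (1 − 0.66·0.66)x = 500(1 − 0.66), i.e. 0.5644·x = 170.
x ≈ 301.2048; the author's share is 500 − x ≈ 198.7952.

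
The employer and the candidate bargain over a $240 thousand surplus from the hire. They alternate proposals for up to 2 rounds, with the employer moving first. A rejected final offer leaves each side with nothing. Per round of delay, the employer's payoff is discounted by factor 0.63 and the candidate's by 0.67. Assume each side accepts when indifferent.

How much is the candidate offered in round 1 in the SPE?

160.8

Round 2 (the candidate proposes): the employer will accept anything ≥ 0, so the candidate offers 0 and keeps 240.
Round 1 (the employer proposes): the candidate can get 240 next round, worth 0.67 × 240 = 160.8 now; the employer offers that and keeps 79.2.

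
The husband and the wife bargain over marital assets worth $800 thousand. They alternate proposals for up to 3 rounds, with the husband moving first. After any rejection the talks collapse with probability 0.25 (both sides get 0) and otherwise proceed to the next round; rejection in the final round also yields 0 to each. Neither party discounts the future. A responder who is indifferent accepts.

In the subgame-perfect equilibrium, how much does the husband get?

Round 3 (the husband proposes): rejection yields 0 for the wife; the husband offers 0 and keeps 800.
Round 2 (the wife proposes): rejecting gives the husband an expected 0.75 × 800 = 600. The wife offers 600 and keeps 800 − 600 = 200.
Round 1 (the husband proposes): rejecting gives the wife an expected 0.75 × 200 = 150, so the husband offers 150, keeping 650.

650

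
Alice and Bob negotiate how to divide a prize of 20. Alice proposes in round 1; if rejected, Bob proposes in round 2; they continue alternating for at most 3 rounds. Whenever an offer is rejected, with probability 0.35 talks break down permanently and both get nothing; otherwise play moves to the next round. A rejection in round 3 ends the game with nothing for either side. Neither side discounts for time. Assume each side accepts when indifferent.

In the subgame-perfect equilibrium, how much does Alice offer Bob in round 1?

Round 3 (Alice proposes): Bob will accept anything ≥ 0, so Alice offers 0 and keeps 20.
Round 2 (Bob proposes): rejecting gives Alice an expected 0.65 × 20 = 13; Bob offers that and keeps 7.
Round 1 (Alice proposes): rejecting gives Bob an expected 0.65 × 7 = 4.55. Alice offers 4.55 and keeps 20 − 4.55 = 15.45.

4.55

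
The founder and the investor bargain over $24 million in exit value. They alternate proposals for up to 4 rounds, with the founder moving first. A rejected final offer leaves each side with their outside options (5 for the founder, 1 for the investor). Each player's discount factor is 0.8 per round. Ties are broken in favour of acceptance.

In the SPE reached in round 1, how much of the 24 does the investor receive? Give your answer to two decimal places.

13.57

By backward induction:
Round 4 (the investor proposes): the founder gets 5 if talks fail, so the investor offers 5 and keeps 19.
Round 3 (the founder proposes): the investor can get 19 next round, worth 0.8 × 19 = 15.2 now, so the founder offers 15.2, keeping 8.8.
Round 2 (the investor proposes): the founder can get 8.8 next round, worth 0.8 × 8.8 = 7.04 now; the investor offers that and keeps 16.96.
Round 1 (the founder proposes): the investor can get 16.96 next round, worth 0.8 × 16.96 = 13.568 now. The founder offers 13.568 and keeps 24 − 13.568 = 10.432.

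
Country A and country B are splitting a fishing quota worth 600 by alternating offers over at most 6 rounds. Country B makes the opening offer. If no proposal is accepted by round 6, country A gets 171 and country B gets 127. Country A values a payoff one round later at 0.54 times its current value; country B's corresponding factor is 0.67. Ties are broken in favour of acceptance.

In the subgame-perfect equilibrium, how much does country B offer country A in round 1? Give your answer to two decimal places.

Solve by backward induction from round 6.
Round 6 (country A proposes): country B gets 127 if talks fail, so country A offers 127 and keeps 473.
Round 5 (country B proposes): country A can get 473 next round, worth 0.54 × 473 = 255.42 now. Country B offers 255.42 and keeps 600 − 255.42 = 344.58.
Round 4 (country A proposes): country B can get 344.58 next round, worth 0.67 × 344.58 = 230.8686 now. Country A offers 230.8686 and keeps 600 − 230.8686 = 369.1314.
Round 3 (country B proposes): country A can get 369.1314 next round, worth 0.54 × 369.1314 = 199.330956 now. Country B offers 199.330956 and keeps 600 − 199.330956 = 400.669044.
Round 2 (country A proposes): country B can get 400.669044 next round, worth 0.67 × 400.669044 = 268.44825948 now; country A offers that and keeps 331.55174052.
Round 1 (country B proposes): country A can get 331.55174052 next round, worth 0.54 × 331.55174052 = 179.0379398808 now; country B offers that and keeps 420.9620601192.

179.04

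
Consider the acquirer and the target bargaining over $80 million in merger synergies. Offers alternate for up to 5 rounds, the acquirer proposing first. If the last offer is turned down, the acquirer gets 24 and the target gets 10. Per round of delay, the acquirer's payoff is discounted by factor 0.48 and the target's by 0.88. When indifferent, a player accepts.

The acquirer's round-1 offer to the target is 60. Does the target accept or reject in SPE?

Accept

Work out the target's continuation value if the offer is rejected.
Round 5 (the acquirer proposes): the target gets 10 if talks fail, so the acquirer offers 10 and keeps 70.
Round 4 (the target proposes): the acquirer can get 70 next round, worth 0.48 × 70 = 33.6 now; the target offers that and keeps 46.4.
Round 3 (the acquirer proposes): the target can get 46.4 next round, worth 0.88 × 46.4 = 40.832 now; the acquirer offers that and keeps 39.168.
Round 2 (the target proposes): the acquirer can get 39.168 next round, worth 0.48 × 39.168 = 18.80064 now, so the target offers 18.80064, keeping 61.19936.
So by rejecting in round 1, the target gets 61.19936 next round, worth 0.88 × 61.19936 = 53.8554368 now.
Offer 60 ≥ 53.8554368, so the target accepts.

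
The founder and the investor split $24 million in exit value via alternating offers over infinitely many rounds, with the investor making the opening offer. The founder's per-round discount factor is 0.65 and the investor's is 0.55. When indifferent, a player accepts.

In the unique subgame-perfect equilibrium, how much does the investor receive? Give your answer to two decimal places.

In a stationary SPE each proposer offers the other exactly their discounted continuation value.
If the investor keeps x when proposing and the founder keeps y when proposing, then x = 24 − 0.65y and y = 24 − 0.55x.
Solving: x = 24(1 − 0.65) / (1 − 0.55·0.65) = 8.4 / 0.6425 ≈ 13.0739.
The founder gets 24 − 13.0739 ≈ 10.9261.

13.07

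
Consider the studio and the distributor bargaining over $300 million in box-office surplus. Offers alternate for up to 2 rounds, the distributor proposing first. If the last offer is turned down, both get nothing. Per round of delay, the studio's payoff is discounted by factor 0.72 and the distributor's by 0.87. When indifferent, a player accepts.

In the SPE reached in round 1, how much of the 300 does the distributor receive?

By backward induction:
Round 2 (the studio proposes): rejection yields 0 for the distributor; the studio offers 0 and keeps 300.
Round 1 (the distributor proposes): the studio can get 300 next round, worth 0.72 × 300 = 216 now, so the distributor offers 216, keeping 84.

84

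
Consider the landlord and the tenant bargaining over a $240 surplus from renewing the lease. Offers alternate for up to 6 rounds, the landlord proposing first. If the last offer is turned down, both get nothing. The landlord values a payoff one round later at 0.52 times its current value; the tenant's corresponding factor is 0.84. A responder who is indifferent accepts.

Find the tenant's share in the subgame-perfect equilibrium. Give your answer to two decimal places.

177.50

Solve by backward induction from round 6.
Round 6 (the tenant proposes): rejection yields 0 for the landlord; the tenant offers 0 and keeps 240.
Round 5 (the landlord proposes): the tenant can get 240 next round, worth 0.84 × 240 = 201.6 now. The landlord offers 201.6 and keeps 240 − 201.6 = 38.4.
Round 4 (the tenant proposes): the landlord can get 38.4 next round, worth 0.52 × 38.4 = 19.968 now; the tenant offers that and keeps 220.032.
Round 3 (the landlord proposes): the tenant can get 220.032 next round, worth 0.84 × 220.032 = 184.82688 now, so the landlord offers 184.82688, keeping 55.17312.
Round 2 (the tenant proposes): the landlord can get 55.17312 next round, worth 0.52 × 55.17312 = 28.6900224 now. The tenant offers 28.6900224 and keeps 240 − 28.6900224 = 211.3099776.
Round 1 (the landlord proposes): the tenant can get 211.3099776 next round, worth 0.84 × 211.3099776 = 177.500381184 now, so the landlord offers 177.500381184, keeping 62.499618816.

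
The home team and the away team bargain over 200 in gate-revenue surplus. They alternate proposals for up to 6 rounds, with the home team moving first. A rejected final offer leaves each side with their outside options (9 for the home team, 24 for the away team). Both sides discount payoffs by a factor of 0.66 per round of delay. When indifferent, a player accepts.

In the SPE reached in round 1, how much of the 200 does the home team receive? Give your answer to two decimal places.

Round 6 (the away team proposes): the home team gets 9 if talks fail, so the away team offers 9 and keeps 191.
Round 5 (the home team proposes): the away team can get 191 next round, worth 0.66 × 191 = 126.06 now. The home team offers 126.06 and keeps 200 − 126.06 = 73.94.
Round 4 (the away team proposes): the home team can get 73.94 next round, worth 0.66 × 73.94 = 48.8004 now. The away team offers 48.8004 and keeps 200 − 48.8004 = 151.1996.
Round 3 (the home team proposes): the away team can get 151.1996 next round, worth 0.66 × 151.1996 = 99.791736 now. The home team offers 99.791736 and keeps 200 − 99.791736 = 100.208264.
Round 2 (the away team proposes): the home team can get 100.208264 next round, worth 0.66 × 100.208264 = 66.13745424 now, so the away team offers 66.13745424, keeping 133.86254576.
Round 1 (the home team proposes): the away team can get 133.86254576 next round, worth 0.66 × 133.86254576 = 88.3492802016 now, so the home team offers 88.3492802016, keeping 111.6507197984.

111.65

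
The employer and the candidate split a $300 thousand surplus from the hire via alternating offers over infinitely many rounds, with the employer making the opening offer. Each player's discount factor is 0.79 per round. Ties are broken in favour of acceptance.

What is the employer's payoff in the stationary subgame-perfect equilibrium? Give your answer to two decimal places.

167.60

Let x be the employer's share when the employer proposes and y be the candidate's share when the candidate proposes.
The candidate accepts iff offered ≥ 0.79·y, so x = 300 − 0.79y. Symmetrically y = 300 − 0.79x.
Substituting: x = 300 − 0.79(300 − 0.79x), giving x(1 − 0.79·0.79) = 300(1 − 0.79).
So x = 300 × 0.21 / 0.3759 ≈ 167.5978, and the candidate receives 300 − x ≈ 132.4022.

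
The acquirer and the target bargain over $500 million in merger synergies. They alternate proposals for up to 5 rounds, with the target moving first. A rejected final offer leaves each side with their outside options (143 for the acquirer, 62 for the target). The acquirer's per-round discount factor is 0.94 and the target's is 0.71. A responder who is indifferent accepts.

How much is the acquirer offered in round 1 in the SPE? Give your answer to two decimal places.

290.96

Round 5 (the target proposes): the acquirer gets 143 if talks fail, so the target offers 143 and keeps 357.
Round 4 (the acquirer proposes): the target can get 357 next round, worth 0.71 × 357 = 253.47 now; the acquirer offers that and keeps 246.53.
Round 3 (the target proposes): the acquirer can get 246.53 next round, worth 0.94 × 246.53 = 231.7382 now. The target offers 231.7382 and keeps 500 − 231.7382 = 268.2618.
Round 2 (the acquirer proposes): the target can get 268.2618 next round, worth 0.71 × 268.2618 = 190.465878 now; the acquirer offers that and keeps 309.534122.
Round 1 (the target proposes): the acquirer can get 309.534122 next round, worth 0.94 × 309.534122 = 290.96207468 now; the target offers that and keeps 209.03792532.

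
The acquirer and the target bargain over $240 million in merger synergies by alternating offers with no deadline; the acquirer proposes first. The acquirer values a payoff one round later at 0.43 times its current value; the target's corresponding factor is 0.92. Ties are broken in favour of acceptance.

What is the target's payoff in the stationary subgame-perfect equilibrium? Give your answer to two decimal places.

In a stationary SPE each proposer offers the other exactly their discounted continuation value.
If the acquirer keeps x when proposing and the target keeps y when proposing, then x = 240 − 0.92y and y = 240 − 0.43x.
Solving: x = 240(1 − 0.92) / (1 − 0.43·0.92) = 19.2 / 0.6044 ≈ 31.7670.
The target gets 240 − 31.7670 ≈ 208.2330.

208.23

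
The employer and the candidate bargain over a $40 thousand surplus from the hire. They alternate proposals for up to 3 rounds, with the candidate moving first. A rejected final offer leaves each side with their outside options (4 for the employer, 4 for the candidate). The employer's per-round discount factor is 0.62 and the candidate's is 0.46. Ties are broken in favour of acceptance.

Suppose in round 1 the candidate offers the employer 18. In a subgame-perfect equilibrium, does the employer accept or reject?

Accept

Work out the employer's continuation value if the offer is rejected.
Round 3 (the candidate proposes): the employer gets 4 if talks fail, so the candidate offers 4 and keeps 36.
Round 2 (the employer proposes): the candidate can get 36 next round, worth 0.46 × 36 = 16.56 now. The employer offers 16.56 and keeps 40 − 16.56 = 23.44.
So by rejecting in round 1, the employer gets 23.44 next round, worth 0.62 × 23.44 = 14.5328 now.
Offer 18 ≥ 14.5328, so the employer accepts.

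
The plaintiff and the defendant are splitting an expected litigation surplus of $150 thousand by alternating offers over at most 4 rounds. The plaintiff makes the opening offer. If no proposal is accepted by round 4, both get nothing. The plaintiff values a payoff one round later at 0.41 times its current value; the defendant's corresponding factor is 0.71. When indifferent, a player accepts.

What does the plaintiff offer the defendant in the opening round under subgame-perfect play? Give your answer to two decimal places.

Round 4 (the defendant proposes): the plaintiff will accept anything ≥ 0, so the defendant offers 0 and keeps 150.
Round 3 (the plaintiff proposes): the defendant can get 150 next round, worth 0.71 × 150 = 106.5 now. The plaintiff offers 106.5 and keeps 150 − 106.5 = 43.5.
Round 2 (the defendant proposes): the plaintiff can get 43.5 next round, worth 0.41 × 43.5 = 17.835 now, so the defendant offers 17.835, keeping 132.165.
Round 1 (the plaintiff proposes): the defendant can get 132.165 next round, worth 0.71 × 132.165 = 93.83715 now. The plaintiff offers 93.83715 and keeps 150 − 93.83715 = 56.16285.

93.84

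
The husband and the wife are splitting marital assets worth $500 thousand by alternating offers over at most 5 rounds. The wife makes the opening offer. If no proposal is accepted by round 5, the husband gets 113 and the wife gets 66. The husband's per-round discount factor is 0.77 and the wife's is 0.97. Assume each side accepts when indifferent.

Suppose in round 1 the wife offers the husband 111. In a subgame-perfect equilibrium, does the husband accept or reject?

Work out the husband's continuation value if the offer is rejected.
Round 5 (the wife proposes): the husband gets 113 if talks fail, so the wife offers 113 and keeps 387.
Round 4 (the husband proposes): the wife can get 387 next round, worth 0.97 × 387 = 375.39 now; the husband offers that and keeps 124.61.
Round 3 (the wife proposes): the husband can get 124.61 next round, worth 0.77 × 124.61 = 95.9497 now. The wife offers 95.9497 and keeps 500 − 95.9497 = 404.0503.
Round 2 (the husband proposes): the wife can get 404.0503 next round, worth 0.97 × 404.0503 = 391.928791 now. The husband offers 391.928791 and keeps 500 − 391.928791 = 108.071209.
So by rejecting in round 1, the husband gets 108.071209 next round, worth 0.77 × 108.071209 = 83.21483093 now.
Offer 111 ≥ 83.21483093, so the husband accepts.

Accept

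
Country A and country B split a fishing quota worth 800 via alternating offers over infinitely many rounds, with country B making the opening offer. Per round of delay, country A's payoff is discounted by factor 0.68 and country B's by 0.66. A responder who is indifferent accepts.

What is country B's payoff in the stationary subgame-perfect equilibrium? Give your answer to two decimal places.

464.44

In a stationary SPE each proposer offers the other exactly their discounted continuation value.
If country B keeps x when proposing and country A keeps y when proposing, then x = 800 − 0.68y and y = 800 − 0.66x.
Solving: x = 800(1 − 0.68) / (1 − 0.66·0.68) = 256 / 0.5512 ≈ 464.4412.
Country A gets 800 − 464.4412 ≈ 335.5588.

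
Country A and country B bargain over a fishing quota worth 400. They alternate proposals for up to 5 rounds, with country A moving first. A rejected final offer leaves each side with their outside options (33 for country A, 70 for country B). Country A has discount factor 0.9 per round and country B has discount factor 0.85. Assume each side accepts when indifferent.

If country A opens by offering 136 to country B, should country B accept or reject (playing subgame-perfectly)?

Accept

Work out country B's continuation value if the offer is rejected.
Round 5 (country A proposes): country B gets 70 if talks fail, so country A offers 70 and keeps 330.
Round 4 (country B proposes): country A can get 330 next round, worth 0.9 × 330 = 297 now; country B offers that and keeps 103.
Round 3 (country A proposes): country B can get 103 next round, worth 0.85 × 103 = 87.55 now, so country A offers 87.55, keeping 312.45.
Round 2 (country B proposes): country A can get 312.45 next round, worth 0.9 × 312.45 = 281.205 now, so country B offers 281.205, keeping 118.795.
So by rejecting in round 1, country B gets 118.795 next round, worth 0.85 × 118.795 = 100.97575 now.
Offer 136 ≥ 100.97575, so country B accepts.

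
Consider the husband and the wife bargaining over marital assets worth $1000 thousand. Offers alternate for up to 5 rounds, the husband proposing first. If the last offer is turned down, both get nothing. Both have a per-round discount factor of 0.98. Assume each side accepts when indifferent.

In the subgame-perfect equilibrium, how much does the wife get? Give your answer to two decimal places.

Round 5 (the husband proposes): rejection yields 0 for the wife; the husband offers 0 and keeps 1000.
Round 4 (the wife proposes): the husband can get 1000 next round, worth 0.98 × 1000 = 980 now, so the wife offers 980, keeping 20.
Round 3 (the husband proposes): the wife can get 20 next round, worth 0.98 × 20 = 19.6 now, so the husband offers 19.6, keeping 980.4.
Round 2 (the wife proposes): the husband can get 980.4 next round, worth 0.98 × 980.4 = 960.792 now, so the wife offers 960.792, keeping 39.208.
Round 1 (the husband proposes): the wife can get 39.208 next round, worth 0.98 × 39.208 = 38.42384 now. The husband offers 38.42384 and keeps 1000 − 38.42384 = 961.57616.

38.42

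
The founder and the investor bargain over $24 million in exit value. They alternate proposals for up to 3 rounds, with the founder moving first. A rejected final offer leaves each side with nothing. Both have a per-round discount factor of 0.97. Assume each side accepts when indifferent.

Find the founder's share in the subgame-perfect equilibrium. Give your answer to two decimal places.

23.30

Work backward from the last round.
Round 3 (the founder proposes): the investor will accept anything ≥ 0, so the founder offers 0 and keeps 24.
Round 2 (the investor proposes): the founder can get 24 next round, worth 0.97 × 24 = 23.28 now; the investor offers that and keeps 0.72.
Round 1 (the founder proposes): the investor can get 0.72 next round, worth 0.97 × 0.72 = 0.6984 now; the founder offers that and keeps 23.3016.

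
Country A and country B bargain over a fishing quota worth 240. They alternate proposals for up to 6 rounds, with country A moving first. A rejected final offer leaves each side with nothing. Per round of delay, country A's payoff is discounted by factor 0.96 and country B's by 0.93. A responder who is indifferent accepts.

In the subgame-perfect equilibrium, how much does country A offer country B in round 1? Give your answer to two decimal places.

194.81

Round 6 (country B proposes): country A will accept anything ≥ 0, so country B offers 0 and keeps 240.
Round 5 (country A proposes): country B can get 240 next round, worth 0.93 × 240 = 223.2 now; country A offers that and keeps 16.8.
Round 4 (country B proposes): country A can get 16.8 next round, worth 0.96 × 16.8 = 16.128 now, so country B offers 16.128, keeping 223.872.
Round 3 (country A proposes): country B can get 223.872 next round, worth 0.93 × 223.872 = 208.20096 now. Country A offers 208.20096 and keeps 240 − 208.20096 = 31.79904.
Round 2 (country B proposes): country A can get 31.79904 next round, worth 0.96 × 31.79904 = 30.5270784 now. Country B offers 30.5270784 and keeps 240 − 30.5270784 = 209.4729216.
Round 1 (country A proposes): country B can get 209.4729216 next round, worth 0.93 × 209.4729216 = 194.809817088 now, so country A offers 194.809817088, keeping 45.190182912.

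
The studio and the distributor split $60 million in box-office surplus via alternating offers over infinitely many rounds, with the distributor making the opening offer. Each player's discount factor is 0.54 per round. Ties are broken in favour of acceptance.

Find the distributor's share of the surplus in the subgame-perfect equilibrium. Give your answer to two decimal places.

Let x be the distributor's share when the distributor proposes and y be the studio's share when the studio proposes.
The studio accepts iff offered ≥ 0.54·y, so x = 60 − 0.54y. Symmetrically y = 60 − 0.54x.
Substituting: x = 60 − 0.54(60 − 0.54x), giving x(1 − 0.54·0.54) = 60(1 − 0.54).
So x = 60 × 0.46 / 0.7084 ≈ 38.9610, and the studio receives 60 − x ≈ 21.0390.

38.96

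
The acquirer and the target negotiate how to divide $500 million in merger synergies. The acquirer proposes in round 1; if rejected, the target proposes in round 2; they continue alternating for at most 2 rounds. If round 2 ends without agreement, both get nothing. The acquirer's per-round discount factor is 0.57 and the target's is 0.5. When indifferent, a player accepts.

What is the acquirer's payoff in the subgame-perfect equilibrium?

250

Solve by backward induction from round 2.
Round 2 (the target proposes): the acquirer will accept anything ≥ 0, so the target offers 0 and keeps 500.
Round 1 (the acquirer proposes): the target can get 500 next round, worth 0.5 × 500 = 250 now; the acquirer offers that and keeps 250.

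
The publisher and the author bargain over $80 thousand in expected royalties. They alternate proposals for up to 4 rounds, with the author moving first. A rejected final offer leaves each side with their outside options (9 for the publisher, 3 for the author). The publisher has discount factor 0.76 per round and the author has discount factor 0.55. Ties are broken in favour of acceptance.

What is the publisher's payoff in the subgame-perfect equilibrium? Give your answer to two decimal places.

Round 4 (the publisher proposes): the author gets 3 if talks fail, so the publisher offers 3 and keeps 77.
Round 3 (the author proposes): the publisher can get 77 next round, worth 0.76 × 77 = 58.52 now; the author offers that and keeps 21.48.
Round 2 (the publisher proposes): the author can get 21.48 next round, worth 0.55 × 21.48 = 11.814 now. The publisher offers 11.814 and keeps 80 − 11.814 = 68.186.
Round 1 (the author proposes): the publisher can get 68.186 next round, worth 0.76 × 68.186 = 51.82136 now; the author offers that and keeps 28.17864.

51.82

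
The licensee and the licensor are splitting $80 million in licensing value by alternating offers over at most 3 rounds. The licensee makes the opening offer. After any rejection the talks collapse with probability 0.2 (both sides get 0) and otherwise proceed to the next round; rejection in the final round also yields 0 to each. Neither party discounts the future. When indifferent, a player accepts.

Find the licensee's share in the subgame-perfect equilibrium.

Round 3 (the licensee proposes): the licensor will accept anything ≥ 0, so the licensee offers 0 and keeps 80.
Round 2 (the licensor proposes): rejecting gives the licensee an expected 0.8 × 80 = 64; the licensor offers that and keeps 16.
Round 1 (the licensee proposes): rejecting gives the licensor an expected 0.8 × 16 = 12.8. The licensee offers 12.8 and keeps 80 − 12.8 = 67.2.

67.2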